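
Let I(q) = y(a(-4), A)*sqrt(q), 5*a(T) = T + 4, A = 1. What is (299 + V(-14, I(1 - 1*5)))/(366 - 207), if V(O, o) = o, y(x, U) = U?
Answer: 299/159 + 2*I/159 ≈ 1.8805 + 0.012579*I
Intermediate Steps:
a(T) = 4/5 + T/5 (a(T) = (T + 4)/5 = (4 + T)/5 = 4/5 + T/5)
I(q) = sqrt(q) (I(q) = 1*sqrt(q) = sqrt(q))
(299 + V(-14, I(1 - 1*5)))/(366 - 207) = (299 + sqrt(1 - 1*5))/(366 - 207) = (299 + sqrt(1 - 5))/159 = (299 + sqrt(-4))*(1/159) = (299 + 2*I)*(1/159) = 299/159 + 2*I/159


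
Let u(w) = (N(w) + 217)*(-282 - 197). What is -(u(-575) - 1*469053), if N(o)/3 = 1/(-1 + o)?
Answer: 110014753/192 ≈ 5.7299e+5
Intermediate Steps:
N(o) = 3/(-1 + o)
u(w) = -103943 - 1437/(-1 + w) (u(w) = (3/(-1 + w) + 217)*(-282 - 197) = (217 + 3/(-1 + w))*(-479) = -103943 - 1437/(-1 + w))
-(u(-575) - 1*469053) = -(479*(214 - 217*(-575))/(-1 - 575) - 1*469053) = -(479*(214 + 124775)/(-576) - 469053) = -(479*(-1/576)*124989 - 469053) = -(-19956577/192 - 469053) = -1*(-110014753/192) = 110014753/192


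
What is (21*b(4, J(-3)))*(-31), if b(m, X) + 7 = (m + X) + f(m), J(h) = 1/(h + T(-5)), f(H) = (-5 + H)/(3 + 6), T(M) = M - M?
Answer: 6727/3 ≈ 2242.3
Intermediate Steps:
T(M) = 0
f(H) = -5/9 + H/9 (f(H) = (-5 + H)/9 = (-5 + H)*(⅑) = -5/9 + H/9)
J(h) = 1/h (J(h) = 1/(h + 0) = 1/h)
b(m, X) = -68/9 + X + 10*m/9 (b(m, X) = -7 + ((m + X) + (-5/9 + m/9)) = -7 + ((X + m) + (-5/9 + m/9)) = -7 + (-5/9 + X + 10*m/9) = -68/9 + X + 10*m/9)
(21*b(4, J(-3)))*(-31) = (21*(-68/9 + 1/(-3) + (10/9)*4))*(-31) = (21*(-68/9 - ⅓ + 40/9))*(-31) = (21*(-31/9))*(-31) = -217/3*(-31) = 6727/3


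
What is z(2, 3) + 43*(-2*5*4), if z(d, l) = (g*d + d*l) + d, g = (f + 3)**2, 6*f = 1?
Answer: -30455/18 ≈ -1691.9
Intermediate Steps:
f = 1/6 (f = (1/6)*1 = 1/6 ≈ 0.16667)
g = 361/36 (g = (1/6 + 3)**2 = (19/6)**2 = 361/36 ≈ 10.028)
z(d, l) = 397*d/36 + d*l (z(d, l) = (361*d/36 + d*l) + d = 397*d/36 + d*l)
z(2, 3) + 43*(-2*5*4) = (1/36)*2*(397 + 36*3) + 43*(-2*5*4) = (1/36)*2*(397 + 108) + 43*(-10*4) = (1/36)*2*505 + 43*(-40) = 505/18 - 1720 = -30455/18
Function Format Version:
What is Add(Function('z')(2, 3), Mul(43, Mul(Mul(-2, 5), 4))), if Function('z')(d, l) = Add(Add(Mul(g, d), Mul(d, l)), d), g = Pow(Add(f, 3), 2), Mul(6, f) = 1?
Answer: Rational(-30455, 18) ≈ -1691.9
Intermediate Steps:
f = Rational(1, 6) (f = Mul(Rational(1, 6), 1) = Rational(1, 6) ≈ 0.16667)
g = Rational(361, 36) (g = Pow(Add(Rational(1, 6), 3), 2) = Pow(Rational(19, 6), 2) = Rational(361, 36) ≈ 10.028)
Function('z')(d, l) = Add(Mul(Rational(397, 36), d), Mul(d, l)) (Function('z')(d, l) = Add(Add(Mul(Rational(361, 36), d), Mul(d, l)), d) = Add(Mul(Rational(397, 36), d), Mul(d, l)))
Add(Function('z')(2, 3), Mul(43, Mul(Mul(-2, 5), 4))) = Add(Mul(Rational(1, 36), 2, Add(397, Mul(36, 3))), Mul(43, Mul(Mul(-2, 5), 4))) = Add(Mul(Rational(1, 36), 2, Add(397, 108)), Mul(43, Mul(-10, 4))) = Add(Mul(Rational(1, 36), 2, 505), Mul(43, -40)) = Add(Rational(505, 18), -1720) = Rational(-30455, 18)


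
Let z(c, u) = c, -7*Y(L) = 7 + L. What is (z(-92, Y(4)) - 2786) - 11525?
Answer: -14403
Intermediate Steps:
Y(L) = -1 - L/7 (Y(L) = -(7 + L)/7 = -1 - L/7)
(z(-92, Y(4)) - 2786) - 11525 = (-92 - 2786) - 11525 = -2878 - 11525 = -14403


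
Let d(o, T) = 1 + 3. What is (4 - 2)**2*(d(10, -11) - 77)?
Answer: -292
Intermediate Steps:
d(o, T) = 4
(4 - 2)**2*(d(10, -11) - 77) = (4 - 2)**2*(4 - 77) = 2**2*(-73) = 4*(-73) = -292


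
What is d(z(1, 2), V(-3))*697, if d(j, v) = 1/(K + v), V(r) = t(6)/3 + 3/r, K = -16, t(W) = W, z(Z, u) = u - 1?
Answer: -697/15 ≈ -46.467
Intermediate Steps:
z(Z, u) = -1 + u
V(r) = 2 + 3/r (V(r) = 6/3 + 3/r = 6*(⅓) + 3/r = 2 + 3/r)
d(j, v) = 1/(-16 + v)
d(z(1, 2), V(-3))*697 = 697/(-16 + (2 + 3/(-3))) = 697/(-16 + (2 + 3*(-⅓))) = 697/(-16 + (2 - 1)) = 697/(-16 + 1) = 697/(-15) = -1/15*697 = -697/15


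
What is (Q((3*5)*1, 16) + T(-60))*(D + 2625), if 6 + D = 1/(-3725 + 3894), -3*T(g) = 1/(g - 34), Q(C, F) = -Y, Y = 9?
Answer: -561453322/23829 ≈ -23562.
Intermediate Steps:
Q(C, F) = -9 (Q(C, F) = -1*9 = -9)
T(g) = -1/(3*(-34 + g)) (T(g) = -1/(3*(g - 34)) = -1/(3*(-34 + g)))
D = -1013/169 (D = -6 + 1/(-3725 + 3894) = -6 + 1/169 = -1013/169 ≈ -5.9941)
(Q((3*5)*1, 16) + T(-60))*(D + 2625) = (-9 - 1/(-102 + 3*(-60)))*(-1013/169 + 2625) = (-9 - 1/(-102 - 180))*(442612/169) = (-9 - 1/(-282))*(442612/169) = (-9 - 1*(-1/282))*(442612/169) = (-9 + 1/282)*(442612/169) = -2537/282*442612/169 = -561453322/23829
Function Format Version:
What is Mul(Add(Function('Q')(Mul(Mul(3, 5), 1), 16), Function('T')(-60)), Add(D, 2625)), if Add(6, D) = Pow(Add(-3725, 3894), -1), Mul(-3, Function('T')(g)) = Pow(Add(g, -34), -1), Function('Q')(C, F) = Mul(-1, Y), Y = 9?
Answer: Rational(-561453322, 23829) ≈ -23562.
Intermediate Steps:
Function('Q')(C, F) = -9 (Function('Q')(C, F) = Mul(-1, 9) = -9)
Function('T')(g) = Mul(Rational(-1, 3), Pow(Add(-34, g), -1)) (Function('T')(g) = Mul(Rational(-1, 3), Pow(Add(g, -34), -1)) = Mul(Rational(-1, 3), Pow(Add(-34, g), -1)))
D = Rational(-1013, 169) (D = Add(-6, Pow(Add(-3725, 3894), -1)) = Add(-6, Pow(169, -1)) = Add(-6, Rational(1, 169)) = Rational(-1013, 169) ≈ -5.9941)
Mul(Add(Function('Q')(Mul(Mul(3, 5), 1), 16), Function('T')(-60)), Add(D, 2625)) = Mul(Add(-9, Mul(-1, Pow(Add(-102, Mul(3, -60)), -1))), Add(Rational(-1013, 169), 2625)) = Mul(Add(-9, Mul(-1, Pow(Add(-102, -180), -1))), Rational(442612, 169)) = Mul(Add(-9, Mul(-1, Pow(-282, -1))), Rational(442612, 169)) = Mul(Add(-9, Mul(-1, Rational(-1, 282))), Rational(442612, 169)) = Mul(Add(-9, Rational(1, 282)), Rational(442612, 169)) = Mul(Rational(-2537, 282), Rational(442612, 169)) = Rational(-561453322, 23829)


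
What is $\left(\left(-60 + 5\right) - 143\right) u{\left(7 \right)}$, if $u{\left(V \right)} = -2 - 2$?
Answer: $792$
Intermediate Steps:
$u{\left(V \right)} = -4$ ($u{\left(V \right)} = -2 - 2 = -4$)
$\left(\left(-60 + 5\right) - 143\right) u{\left(7 \right)} = \left(\left(-60 + 5\right) - 143\right) \left(-4\right) = \left(-55 - 143\right) \left(-4\right) = \left(-198\right) \left(-4\right) = 792$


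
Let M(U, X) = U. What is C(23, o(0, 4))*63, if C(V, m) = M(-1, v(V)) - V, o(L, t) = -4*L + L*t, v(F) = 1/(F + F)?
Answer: -1512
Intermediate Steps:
v(F) = 1/(2*F)
C(V, m) = -1 - V
C(23, o(0, 4))*63 = (-1 - 1*23)*63 = (-1 - 23)*63 = -24*63 = -1512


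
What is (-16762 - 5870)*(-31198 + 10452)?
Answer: 469523472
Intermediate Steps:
(-16762 - 5870)*(-31198 + 10452) = -22632*(-20746) = 469523472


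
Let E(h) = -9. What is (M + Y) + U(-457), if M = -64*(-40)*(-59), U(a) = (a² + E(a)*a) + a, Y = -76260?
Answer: -14795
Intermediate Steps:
U(a) = a² - 8*a (U(a) = (a² - 9*a) + a = a² - 8*a)
M = -151040 (M = 2560*(-59) = -151040)
(M + Y) + U(-457) = (-151040 - 76260) - 457*(-8 - 457) = -227300 - 457*(-465) = -227300 + 212505 = -14795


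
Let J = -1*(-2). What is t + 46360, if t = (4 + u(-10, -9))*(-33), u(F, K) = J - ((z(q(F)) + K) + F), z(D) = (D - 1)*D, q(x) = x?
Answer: 49165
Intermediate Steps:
J = 2
z(D) = D*(-1 + D) (z(D) = (-1 + D)*D = D*(-1 + D))
u(F, K) = 2 - F - K - F*(-1 + F) (u(F, K) = 2 - ((F*(-1 + F) + K) + F) = 2 - ((K + F*(-1 + F)) + F) = 2 - (F + K + F*(-1 + F)) = 2 + (-F - K - F*(-1 + F)) = 2 - F - K - F*(-1 + F))
t = 2805 (t = (4 + (2 - 1*(-9) - 1*(-10)²))*(-33) = (4 + (2 + 9 - 1*100))*(-33) = (4 + (2 + 9 - 100))*(-33) = (4 - 89)*(-33) = -85*(-33) = 2805)
t + 46360 = 2805 + 46360 = 49165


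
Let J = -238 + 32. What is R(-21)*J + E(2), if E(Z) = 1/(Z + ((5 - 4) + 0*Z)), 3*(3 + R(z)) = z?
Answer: 6181/3 ≈ 2060.3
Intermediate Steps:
R(z) = -3 + z/3
E(Z) = 1/(1 + Z) (E(Z) = 1/(Z + (1 + 0)) = 1/(Z + 1) = 1/(1 + Z))
J = -206
R(-21)*J + E(2) = (-3 + (1/3)*(-21))*(-206) + 1/(1 + 2) = (-3 - 7)*(-206) + 1/3 = -10*(-206) + 1/3 = 2060 + 1/3 = 6181/3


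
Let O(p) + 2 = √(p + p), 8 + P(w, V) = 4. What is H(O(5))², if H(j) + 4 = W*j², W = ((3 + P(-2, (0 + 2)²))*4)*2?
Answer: 23696 - 7424*√10 ≈ 219.25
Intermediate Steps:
P(w, V) = -4 (P(w, V) = -8 + 4 = -4)
O(p) = -2 + √2*√p (O(p) = -2 + √(p + p) = -2 + √(2*p) = -2 + √2*√p)
W = -8 (W = ((3 - 4)*4)*2 = -1*4*2 = -4*2 = -8)
H(j) = -4 - 8*j²
H(O(5))² = (-4 - 8*(-2 + √2*√5)²)² = (-4 - 8*(-2 + √10)²)²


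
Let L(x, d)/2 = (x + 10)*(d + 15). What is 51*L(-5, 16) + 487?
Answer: 16297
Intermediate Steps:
L(x, d) = 2*(10 + x)*(15 + d) (L(x, d) = 2*((x + 10)*(d + 15)) = 2*((10 + x)*(15 + d)) = 2*(10 + x)*(15 + d))
51*L(-5, 16) + 487 = 51*(300 + 20*16 + 30*(-5) + 2*16*(-5)) + 487 = 51*(300 + 320 - 150 - 160) + 487 = 51*310 + 487 = 15810 + 487 = 16297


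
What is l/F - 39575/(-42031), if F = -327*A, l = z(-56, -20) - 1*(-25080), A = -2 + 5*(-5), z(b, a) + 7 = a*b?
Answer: 483441886/123697233 ≈ 3.9083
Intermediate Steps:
z(b, a) = -7 + a*b
A = -27 (A = -2 - 25 = -27)
l = 26193 (l = (-7 - 20*(-56)) - 1*(-25080) = (-7 + 1120) + 25080 = 1113 + 25080 = 26193)
F = 8829 (F = -327*(-27) = 8829)
l/F - 39575/(-42031) = 26193/8829 - 39575/(-42031) = 26193*(1/8829) - 39575*(-1/42031) = 8731/2943 + 39575/42031 = 483441886/123697233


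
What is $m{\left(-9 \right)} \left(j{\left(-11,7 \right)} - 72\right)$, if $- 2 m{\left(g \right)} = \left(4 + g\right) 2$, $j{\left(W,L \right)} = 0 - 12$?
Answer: $-420$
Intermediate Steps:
$j{\left(W,L \right)} = -12$ ($j{\left(W,L \right)} = 0 - 12 = -12$)
$m{\left(g \right)} = -4 - g$ ($m{\left(g \right)} = - \frac{\left(4 + g\right) 2}{2} = - \frac{8 + 2 g}{2} = -4 - g$)
$m{\left(-9 \right)} \left(j{\left(-11,7 \right)} - 72\right) = \left(-4 - -9\right) \left(-12 - 72\right) = \left(-4 + 9\right) \left(-84\right) = 5 \left(-84\right) = -420$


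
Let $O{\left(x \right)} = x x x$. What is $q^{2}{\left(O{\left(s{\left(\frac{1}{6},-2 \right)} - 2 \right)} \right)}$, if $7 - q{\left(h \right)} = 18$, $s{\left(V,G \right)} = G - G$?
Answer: $121$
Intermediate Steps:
$s{\left(V,G \right)} = 0$
$O{\left(x \right)} = x^{3}$ ($O{\left(x \right)} = x^{2} x = x^{3}$)
$q{\left(h \right)} = -11$ ($q{\left(h \right)} = 7 - 18 = -11$)
$q^{2}{\left(O{\left(s{\left(\frac{1}{6},-2 \right)} - 2 \right)} \right)} = \left(-11\right)^{2} = 121$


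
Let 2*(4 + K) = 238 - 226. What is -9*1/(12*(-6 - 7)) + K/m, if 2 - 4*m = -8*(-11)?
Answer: -79/2236 ≈ -0.035331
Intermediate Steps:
K = 2 (K = -4 + (238 - 226)/2 = -4 + (½)*12 = -4 + 6 = 2)
m = -43/2 (m = ½ - (-2)*(-11) = ½ - ¼*88 = ½ - 22 = -43/2 ≈ -21.500)
-9*1/(12*(-6 - 7)) + K/m = -9*1/(12*(-6 - 7)) + 2/(-43/2) = -9/(12*(-13)) + 2*(-2/43) = -9/(-156) - 4/43 = -9*(-1/156) - 4/43 = 3/52 - 4/43 = -79/2236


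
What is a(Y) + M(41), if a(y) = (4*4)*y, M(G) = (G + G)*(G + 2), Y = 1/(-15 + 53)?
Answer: 67002/19 ≈ 3526.4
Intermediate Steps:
Y = 1/38 ≈ 0.026316
M(G) = 2*G*(2 + G) (M(G) = (2*G)*(2 + G) = 2*G*(2 + G))
a(y) = 16*y
a(Y) + M(41) = 16*(1/38) + 2*41*(2 + 41) = 8/19 + 2*41*43 = 8/19 + 3526 = 67002/19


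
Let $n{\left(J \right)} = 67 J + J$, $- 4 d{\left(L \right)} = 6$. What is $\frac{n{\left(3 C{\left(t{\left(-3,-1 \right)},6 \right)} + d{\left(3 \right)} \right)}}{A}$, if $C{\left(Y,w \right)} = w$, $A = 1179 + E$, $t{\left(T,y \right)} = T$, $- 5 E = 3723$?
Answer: $\frac{935}{362} \approx 2.5829$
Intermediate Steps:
$E = - \frac{3723}{5}$ ($E = \left(- \frac{1}{5}\right) 3723 = - \frac{3723}{5} \approx -744.6$)
$d{\left(L \right)} = - \frac{3}{2}$ ($d{\left(L \right)} = \left(- \frac{1}{4}\right) 6 = - \frac{3}{2}$)
$A = \frac{2172}{5}$ ($A = 1179 - \frac{3723}{5} = \frac{2172}{5} \approx 434.4$)
$n{\left(J \right)} = 68 J$
$\frac{n{\left(3 C{\left(t{\left(-3,-1 \right)},6 \right)} + d{\left(3 \right)} \right)}}{A} = \frac{68 \left(3 \cdot 6 - \frac{3}{2}\right)}{\frac{2172}{5}} = 68 \left(18 - \frac{3}{2}\right) \frac{5}{2172} = 68 \cdot \frac{33}{2} \cdot \frac{5}{2172} = 1122 \cdot \frac{5}{2172} = \frac{935}{362}$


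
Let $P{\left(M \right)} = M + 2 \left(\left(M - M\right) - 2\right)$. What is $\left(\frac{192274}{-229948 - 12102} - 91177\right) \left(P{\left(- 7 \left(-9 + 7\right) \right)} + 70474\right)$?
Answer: $- \frac{777776318940008}{121025} \approx -6.4266 \cdot 10^{9}$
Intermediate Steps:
$P{\left(M \right)} = -4 + M$ ($P{\left(M \right)} = M + 2 \left(0 - 2\right) = M + 2 \left(-2\right) = M - 4 = -4 + M$)
$\left(\frac{192274}{-229948 - 12102} - 91177\right) \left(P{\left(- 7 \left(-9 + 7\right) \right)} + 70474\right) = \left(\frac{192274}{-229948 - 12102} - 91177\right) \left(\left(-4 - 7 \left(-9 + 7\right)\right) + 70474\right) = \left(\frac{192274}{-229948 - 12102} - 91177\right) \left(\left(-4 - -14\right) + 70474\right) = \left(\frac{192274}{-242050} - 91177\right) \left(\left(-4 + 14\right) + 70474\right) = \left(192274 \left(- \frac{1}{242050}\right) - 91177\right) \left(10 + 70474\right) = \left(- \frac{96137}{121025} - 91177\right) 70484 = \left(- \frac{11034792562}{121025}\right) 70484 = - \frac{777776318940008}{121025}$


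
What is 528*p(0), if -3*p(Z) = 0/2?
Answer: 0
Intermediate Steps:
p(Z) = 0 (p(Z) = -0/2 = -⅓*0 = 0)
528*p(0) = 528*0 = 0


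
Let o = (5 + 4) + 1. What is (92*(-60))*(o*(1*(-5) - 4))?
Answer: 496800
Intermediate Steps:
o = 10 (o = 9 + 1 = 10)
(92*(-60))*(o*(1*(-5) - 4)) = (92*(-60))*(10*(1*(-5) - 4)) = -55200*(-5 - 4) = -55200*(-9) = -5520*(-90) = 496800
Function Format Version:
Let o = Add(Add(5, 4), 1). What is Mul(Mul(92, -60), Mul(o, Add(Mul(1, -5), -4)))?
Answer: 496800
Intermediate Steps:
o = 10 (o = Add(9, 1) = 10)
Mul(Mul(92, -60), Mul(o, Add(Mul(1, -5), -4))) = Mul(Mul(92, -60), Mul(10, Add(Mul(1, -5), -4))) = Mul(-5520, Mul(10, Add(-5, -4))) = Mul(-5520, Mul(10, -9)) = Mul(-5520, -90) = 496800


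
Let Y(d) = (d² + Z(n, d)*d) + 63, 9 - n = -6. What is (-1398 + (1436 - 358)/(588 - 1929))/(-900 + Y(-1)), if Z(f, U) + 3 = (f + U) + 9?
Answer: 468949/286974 ≈ 1.6341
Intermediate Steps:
n = 15 (n = 9 - 1*(-6) = 9 + 6 = 15)
Z(f, U) = 6 + U + f (Z(f, U) = -3 + ((f + U) + 9) = -3 + ((U + f) + 9) = -3 + (9 + U + f) = 6 + U + f)
Y(d) = 63 + d² + d*(21 + d) (Y(d) = (d² + (6 + d + 15)*d) + 63 = (d² + (21 + d)*d) + 63 = (d² + d*(21 + d)) + 63 = 63 + d² + d*(21 + d))
(-1398 + (1436 - 358)/(588 - 1929))/(-900 + Y(-1)) = (-1398 + (1436 - 358)/(588 - 1929))/(-900 + (63 + (-1)² - (21 - 1))) = (-1398 + 1078/(-1341))/(-900 + (63 + 1 - 1*20)) = (-1398 + 1078*(-1/1341))/(-900 + (63 + 1 - 20)) = (-1398 - 1078/1341)/(-900 + 44) = -1875796/1341/(-856) = -1875796/1341*(-1/856) = 468949/286974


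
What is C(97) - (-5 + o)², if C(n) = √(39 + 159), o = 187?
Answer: -33124 + 3*√22 ≈ -33110.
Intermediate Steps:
C(n) = 3*√22 (C(n) = √198 = 3*√22)
C(97) - (-5 + o)² = 3*√22 - (-5 + 187)² = 3*√22 - 1*182² = 3*√22 - 1*33124 = 3*√22 - 33124 = -33124 + 3*√22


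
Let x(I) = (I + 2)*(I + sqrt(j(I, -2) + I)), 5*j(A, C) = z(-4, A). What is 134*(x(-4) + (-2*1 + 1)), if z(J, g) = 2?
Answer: 938 - 804*I*sqrt(10)/5 ≈ 938.0 - 508.49*I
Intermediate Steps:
j(A, C) = 2/5 (j(A, C) = (1/5)*2 = 2/5)
x(I) = (2 + I)*(I + sqrt(2/5 + I)) (x(I) = (I + 2)*(I + sqrt(2/5 + I)) = (2 + I)*(I + sqrt(2/5 + I)))
134*(x(-4) + (-2*1 + 1)) = 134*(((-4)**2 + 2*(-4) + 2*sqrt(10 + 25*(-4))/5 + (1/5)*(-4)*sqrt(10 + 25*(-4))) + (-2*1 + 1)) = 134*((16 - 8 + 2*sqrt(10 - 100)/5 + (1/5)*(-4)*sqrt(10 - 100)) + (-2 + 1)) = 134*((16 - 8 + 2*sqrt(-90)/5 + (1/5)*(-4)*sqrt(-90)) - 1) = 134*((16 - 8 + 2*(3*I*sqrt(10))/5 + (1/5)*(-4)*(3*I*sqrt(10))) - 1) = 134*((16 - 8 + 6*I*sqrt(10)/5 - 12*I*sqrt(10)/5) - 1) = 134*((8 - 6*I*sqrt(10)/5) - 1) = 134*(7 - 6*I*sqrt(10)/5) = 938 - 804*I*sqrt(10)/5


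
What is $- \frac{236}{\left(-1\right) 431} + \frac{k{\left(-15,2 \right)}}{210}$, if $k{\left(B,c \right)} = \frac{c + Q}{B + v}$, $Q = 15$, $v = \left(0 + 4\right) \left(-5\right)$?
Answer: $\frac{1727273}{3167850} \approx 0.54525$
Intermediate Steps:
$v = -20$ ($v = 4 \left(-5\right) = -20$)
$k{\left(B,c \right)} = \frac{15 + c}{-20 + B}$ ($k{\left(B,c \right)} = \frac{c + 15}{B - 20} = \frac{15 + c}{-20 + B}$)
$- \frac{236}{\left(-1\right) 431} + \frac{k{\left(-15,2 \right)}}{210} = - \frac{236}{\left(-1\right) 431} + \frac{\frac{1}{-20 - 15} \left(15 + 2\right)}{210} = - \frac{236}{-431} + \frac{1}{-35} \cdot 17 \cdot \frac{1}{210} = \left(-236\right) \left(- \frac{1}{431}\right) + \left(- \frac{1}{35}\right) 17 \cdot \frac{1}{210} = \frac{236}{431} - \frac{17}{7350} = \frac{1727273}{3167850}$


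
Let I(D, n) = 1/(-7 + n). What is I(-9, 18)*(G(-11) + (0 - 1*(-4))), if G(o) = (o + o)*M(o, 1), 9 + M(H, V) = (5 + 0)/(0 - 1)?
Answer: 312/11 ≈ 28.364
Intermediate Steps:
M(H, V) = -14 (M(H, V) = -9 + (5 + 0)/(0 - 1) = -9 + 5/(-1) = -9 + 5*(-1) = -9 - 5 = -14)
G(o) = -28*o (G(o) = (o + o)*(-14) = (2*o)*(-14) = -28*o)
I(-9, 18)*(G(-11) + (0 - 1*(-4))) = (-28*(-11) + (0 - 1*(-4)))/(-7 + 18) = (308 + (0 + 4))/11 = (308 + 4)/11 = (1/11)*312 = 312/11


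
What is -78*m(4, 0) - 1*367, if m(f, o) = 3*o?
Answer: -367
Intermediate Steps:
-78*m(4, 0) - 1*367 = -234*0 - 1*367 = -78*0 - 367 = 0 - 367 = -367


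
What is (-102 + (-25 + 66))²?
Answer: 3721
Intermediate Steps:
(-102 + (-25 + 66))² = (-102 + 41)² = (-61)² = 3721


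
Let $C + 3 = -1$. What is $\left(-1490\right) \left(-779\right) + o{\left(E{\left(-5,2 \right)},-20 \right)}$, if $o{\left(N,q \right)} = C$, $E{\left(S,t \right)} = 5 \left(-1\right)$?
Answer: $1160706$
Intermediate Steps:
$E{\left(S,t \right)} = -5$
$C = -4$ ($C = -3 - 1 = -4$)
$o{\left(N,q \right)} = -4$
$\left(-1490\right) \left(-779\right) + o{\left(E{\left(-5,2 \right)},-20 \right)} = \left(-1490\right) \left(-779\right) - 4 = 1160710 - 4 = 1160706$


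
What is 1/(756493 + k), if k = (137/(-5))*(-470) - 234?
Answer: 1/769137 ≈ 1.3002e-6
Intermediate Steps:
k = 12644 (k = (137*(-⅕))*(-470) - 234 = -137/5*(-470) - 234 = 12878 - 234 = 12644)
1/(756493 + k) = 1/(756493 + 12644) = 1/769137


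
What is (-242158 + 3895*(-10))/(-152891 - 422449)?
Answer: 70277/143835 ≈ 0.48859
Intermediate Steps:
(-242158 + 3895*(-10))/(-152891 - 422449) = (-242158 - 38950)/(-575340) = -281108*(-1/575340) = 70277/143835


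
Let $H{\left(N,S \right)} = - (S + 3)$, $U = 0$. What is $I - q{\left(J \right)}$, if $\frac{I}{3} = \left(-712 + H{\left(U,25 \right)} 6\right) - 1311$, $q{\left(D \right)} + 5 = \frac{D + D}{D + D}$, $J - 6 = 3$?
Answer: $-6569$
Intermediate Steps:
$J = 9$ ($J = 6 + 3 = 9$)
$H{\left(N,S \right)} = -3 - S$ ($H{\left(N,S \right)} = - (3 + S) = -3 - S$)
$q{\left(D \right)} = -4$ ($q{\left(D \right)} = -5 + \frac{D + D}{D + D} = -5 + \frac{2 D}{2 D} = -5 + 2 D \frac{1}{2 D} = -5 + 1 = -4$)
$I = -6573$ ($I = 3 \left(\left(-712 + \left(-3 - 25\right) 6\right) - 1311\right) = 3 \left(\left(-712 - 168\right) - 1311\right) = 3 \left(-880 - 1311\right) = 3 \left(-2191\right) = -6573$)
$I - q{\left(J \right)} = -6573 - -4 = -6573 + 4 = -6569$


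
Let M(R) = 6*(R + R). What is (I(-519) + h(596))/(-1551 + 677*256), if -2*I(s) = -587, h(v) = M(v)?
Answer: 14891/343522 ≈ 0.043348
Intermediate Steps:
M(R) = 12*R (M(R) = 6*(2*R) = 12*R)
h(v) = 12*v
I(s) = 587/2 (I(s) = -1/2*(-587) = 587/2)
(I(-519) + h(596))/(-1551 + 677*256) = (587/2 + 12*596)/(-1551 + 677*256) = (587/2 + 7152)/(-1551 + 173312) = (14891/2)/171761 = (14891/2)*(1/171761) = 14891/343522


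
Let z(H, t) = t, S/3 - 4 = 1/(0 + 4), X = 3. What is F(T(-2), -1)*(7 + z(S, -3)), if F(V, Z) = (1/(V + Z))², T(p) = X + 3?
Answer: 4/25 ≈ 0.16000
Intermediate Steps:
T(p) = 6 (T(p) = 3 + 3 = 6)
S = 51/4 (S = 12 + 3/(0 + 4) = 12 + 3/4 = 12 + 3*(¼) = 12 + ¾ = 51/4 ≈ 12.750)
F(V, Z) = (V + Z)⁻²
F(T(-2), -1)*(7 + z(S, -3)) = (7 - 3)/(6 - 1)² = 4/5² = (1/25)*4 = 4/25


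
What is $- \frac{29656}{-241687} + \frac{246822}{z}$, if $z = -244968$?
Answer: $- \frac{8731482951}{9867596836} \approx -0.88486$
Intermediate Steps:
$- \frac{29656}{-241687} + \frac{246822}{z} = - \frac{29656}{-241687} + \frac{246822}{-244968} = \left(-29656\right) \left(- \frac{1}{241687}\right) + 246822 \left(- \frac{1}{244968}\right) = \frac{29656}{241687} - \frac{41137}{40828} = - \frac{8731482951}{9867596836}$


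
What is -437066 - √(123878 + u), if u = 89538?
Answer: -437066 - 2*√53354 ≈ -4.3753e+5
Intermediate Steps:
-437066 - √(123878 + u) = -437066 - √(123878 + 89538) = -437066 - √213416 = -437066 - 2*√53354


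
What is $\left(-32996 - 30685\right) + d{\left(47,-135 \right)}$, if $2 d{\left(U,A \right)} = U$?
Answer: $- \frac{127315}{2} \approx -63658.0$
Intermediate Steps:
$d{\left(U,A \right)} = \frac{U}{2}$
$\left(-32996 - 30685\right) + d{\left(47,-135 \right)} = \left(-32996 - 30685\right) + \frac{1}{2} \cdot 47 = -63681 + \frac{47}{2} = - \frac{127315}{2}$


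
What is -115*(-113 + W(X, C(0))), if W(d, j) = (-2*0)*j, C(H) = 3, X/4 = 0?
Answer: 12995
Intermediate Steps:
X = 0 (X = 4*0 = 0)
W(d, j) = 0 (W(d, j) = 0*j = 0)
-115*(-113 + W(X, C(0))) = -115*(-113 + 0) = -115*(-113) = 12995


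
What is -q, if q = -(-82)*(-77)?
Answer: 6314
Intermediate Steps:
q = -6314 (q = -1*6314 = -6314)
-q = -1*(-6314) = 6314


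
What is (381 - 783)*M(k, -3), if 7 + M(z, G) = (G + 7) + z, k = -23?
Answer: 10452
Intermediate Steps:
M(z, G) = G + z (M(z, G) = -7 + ((G + 7) + z) = -7 + ((7 + G) + z) = -7 + (7 + G + z) = G + z)
(381 - 783)*M(k, -3) = (381 - 783)*(-3 - 23) = -402*(-26) = 10452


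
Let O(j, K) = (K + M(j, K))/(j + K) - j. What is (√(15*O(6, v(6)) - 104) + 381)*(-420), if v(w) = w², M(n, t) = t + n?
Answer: -160020 - 60*I*√8141 ≈ -1.6002e+5 - 5413.6*I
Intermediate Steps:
M(n, t) = n + t
O(j, K) = -j + (j + 2*K)/(K + j) (O(j, K) = (K + (j + K))/(j + K) - j = (K + (K + j))/(K + j) - j = (j + 2*K)/(K + j) - j = -j + (j + 2*K)/(K + j))
(√(15*O(6, v(6)) - 104) + 381)*(-420) = (√(15*((6 - 1*6² + 2*6² - 1*6²*6)/(6² + 6)) - 104) + 381)*(-420) = (√(15*((6 - 1*36 + 2*36 - 1*36*6)/(36 + 6)) - 104) + 381)*(-420) = (√(15*((6 - 36 + 72 - 216)/42) - 104) + 381)*(-420) = (√(15*((1/42)*(-174)) - 104) + 381)*(-420) = (√(15*(-29/7) - 104) + 381)*(-420) = (√(-435/7 - 104) + 381)*(-420) = (√(-1163/7) + 381)*(-420) = (I*√8141/7 + 381)*(-420) = (381 + I*√8141/7)*(-420) = -160020 - 60*I*√8141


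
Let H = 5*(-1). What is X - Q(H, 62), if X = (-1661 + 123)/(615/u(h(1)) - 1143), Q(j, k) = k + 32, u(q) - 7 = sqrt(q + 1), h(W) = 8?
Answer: -200246/2163 ≈ -92.578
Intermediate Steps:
H = -5
u(q) = 7 + sqrt(1 + q) (u(q) = 7 + sqrt(q + 1) = 7 + sqrt(1 + q))
Q(j, k) = 32 + k
X = 3076/2163 (X = (-1661 + 123)/(615/(7 + sqrt(1 + 8)) - 1143) = -1538/(615/(7 + sqrt(9)) - 1143) = -1538/(615/(7 + 3) - 1143) = -1538/(615/10 - 1143) = -1538/(615*(1/10) - 1143) = -1538/(123/2 - 1143) = -1538/(-2163/2) = -1538*(-2/2163) = 3076/2163 ≈ 1.4221)
X - Q(H, 62) = 3076/2163 - (32 + 62) = 3076/2163 - 1*94 = 3076/2163 - 94 = -200246/2163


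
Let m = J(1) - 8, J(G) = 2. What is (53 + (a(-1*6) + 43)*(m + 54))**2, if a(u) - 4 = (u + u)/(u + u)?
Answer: 5555449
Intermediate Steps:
m = -6 (m = 2 - 8 = -6)
a(u) = 5 (a(u) = 4 + (u + u)/(u + u) = 4 + (2*u)/((2*u)) = 4 + (2*u)*(1/(2*u)) = 4 + 1 = 5)
(53 + (a(-1*6) + 43)*(m + 54))**2 = (53 + (5 + 43)*(-6 + 54))**2 = (53 + 48*48)**2 = (53 + 2304)**2 = 2357**2 = 5555449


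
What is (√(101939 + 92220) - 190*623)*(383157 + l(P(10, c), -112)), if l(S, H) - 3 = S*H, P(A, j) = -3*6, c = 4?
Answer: -45593283120 + 385176*√194159 ≈ -4.5424e+10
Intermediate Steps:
P(A, j) = -18
l(S, H) = 3 + H*S (l(S, H) = 3 + S*H = 3 + H*S)
(√(101939 + 92220) - 190*623)*(383157 + l(P(10, c), -112)) = (√(101939 + 92220) - 190*623)*(383157 + (3 - 112*(-18))) = (√194159 - 118370)*(383157 + (3 + 2016)) = (-118370 + √194159)*(383157 + 2019) = (-118370 + √194159)*385176 = -45593283120 + 385176*√194159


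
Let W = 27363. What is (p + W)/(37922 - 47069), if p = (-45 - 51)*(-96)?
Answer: -12193/3049 ≈ -3.9990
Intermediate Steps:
p = 9216 (p = -96*(-96) = 9216)
(p + W)/(37922 - 47069) = (9216 + 27363)/(37922 - 47069) = 36579/(-9147) = 36579*(-1/9147) = -12193/3049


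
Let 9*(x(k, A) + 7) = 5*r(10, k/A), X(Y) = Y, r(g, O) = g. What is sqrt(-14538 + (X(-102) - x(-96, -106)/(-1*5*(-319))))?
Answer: I*sqrt(335200713265)/4785 ≈ 121.0*I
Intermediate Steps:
x(k, A) = -13/9 (x(k, A) = -7 + (5*10)/9 = -7 + (1/9)*50 = -7 + 50/9 = -13/9)
sqrt(-14538 + (X(-102) - x(-96, -106)/(-1*5*(-319)))) = sqrt(-14538 + (-102 - (-13)/(9*(-1*5*(-319))))) = sqrt(-14538 + (-102 - (-13)/(9*((-5*(-319)))))) = sqrt(-14538 + (-102 - (-13)/(9*1595))) = sqrt(-14538 + (-102 - 1*(-13/14355))) = sqrt(-14538 + (-102 + 13/14355)) = sqrt(-14538 - 1464197/14355) = sqrt(-210157187/14355) = I*sqrt(335200713265)/4785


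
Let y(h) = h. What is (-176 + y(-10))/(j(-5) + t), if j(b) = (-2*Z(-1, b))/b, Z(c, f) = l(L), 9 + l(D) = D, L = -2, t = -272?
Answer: 465/691 ≈ 0.67294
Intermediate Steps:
l(D) = -9 + D
Z(c, f) = -11 (Z(c, f) = -9 - 2 = -11)
j(b) = 22/b (j(b) = (-2*(-11))/b = 22/b)
(-176 + y(-10))/(j(-5) + t) = (-176 - 10)/(22/(-5) - 272) = -186/(22*(-⅕) - 272) = -186/(-22/5 - 272) = -186/(-1382/5) = -186*(-5/1382) = 465/691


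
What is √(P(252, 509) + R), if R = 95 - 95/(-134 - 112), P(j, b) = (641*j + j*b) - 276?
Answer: √17526606774/246 ≈ 538.16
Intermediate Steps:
P(j, b) = -276 + 641*j + b*j (P(j, b) = (641*j + b*j) - 276 = -276 + 641*j + b*j)
R = 23465/246 (R = 95 - 95/(-246) = 95 - 95*(-1/246) = 95 + 95/246 = 23465/246 ≈ 95.386)
√(P(252, 509) + R) = √((-276 + 641*252 + 509*252) + 23465/246) = √((-276 + 161532 + 128268) + 23465/246) = √(289524 + 23465/246) = √(71246369/246) = √17526606774/246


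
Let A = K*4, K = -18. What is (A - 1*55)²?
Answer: 16129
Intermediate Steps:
A = -72 (A = -18*4 = -72)
(A - 1*55)² = (-72 - 1*55)² = (-72 - 55)² = (-127)² = 16129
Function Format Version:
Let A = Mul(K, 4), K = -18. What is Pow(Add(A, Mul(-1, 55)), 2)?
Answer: 16129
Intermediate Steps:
A = -72 (A = Mul(-18, 4) = -72)
Pow(Add(A, Mul(-1, 55)), 2) = Pow(Add(-72, Mul(-1, 55)), 2) = Pow(Add(-72, -55), 2) = Pow(-127, 2) = 16129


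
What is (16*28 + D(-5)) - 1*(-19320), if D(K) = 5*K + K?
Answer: 19738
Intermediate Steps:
D(K) = 6*K
(16*28 + D(-5)) - 1*(-19320) = (16*28 + 6*(-5)) - 1*(-19320) = (448 - 30) + 19320 = 418 + 19320 = 19738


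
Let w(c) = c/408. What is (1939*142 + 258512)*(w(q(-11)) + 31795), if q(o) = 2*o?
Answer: 577106886775/34 ≈ 1.6974e+10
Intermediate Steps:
w(c) = c/408 (w(c) = c*(1/408) = c/408)
(1939*142 + 258512)*(w(q(-11)) + 31795) = (1939*142 + 258512)*((2*(-11))/408 + 31795) = (275338 + 258512)*((1/408)*(-22) + 31795) = 533850*(-11/204 + 31795) = 533850*(6486169/204) = 577106886775/34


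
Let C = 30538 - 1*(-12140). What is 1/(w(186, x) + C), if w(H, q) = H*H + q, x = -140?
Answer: 1/77134 ≈ 1.2964e-5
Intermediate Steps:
w(H, q) = q + H**2 (w(H, q) = H**2 + q = q + H**2)
C = 42678 (C = 30538 + 12140 = 42678)
1/(w(186, x) + C) = 1/((-140 + 186**2) + 42678) = 1/((-140 + 34596) + 42678) = 1/(34456 + 42678) = 1/77134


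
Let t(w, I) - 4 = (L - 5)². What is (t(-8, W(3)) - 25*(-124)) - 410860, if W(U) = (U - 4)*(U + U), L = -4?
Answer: -407675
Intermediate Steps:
W(U) = 2*U*(-4 + U) (W(U) = (-4 + U)*(2*U) = 2*U*(-4 + U))
t(w, I) = 85 (t(w, I) = 4 + (-4 - 5)² = 4 + (-9)² = 4 + 81 = 85)
(t(-8, W(3)) - 25*(-124)) - 410860 = (85 - 25*(-124)) - 410860 = (85 + 3100) - 410860 = 3185 - 410860 = -407675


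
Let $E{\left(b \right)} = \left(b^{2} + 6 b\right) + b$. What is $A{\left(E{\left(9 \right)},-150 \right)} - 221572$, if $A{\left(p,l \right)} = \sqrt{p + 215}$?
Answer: $-221572 + \sqrt{359} \approx -2.2155 \cdot 10^{5}$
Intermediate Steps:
$E{\left(b \right)} = b^{2} + 7 b$
$A{\left(p,l \right)} = \sqrt{215 + p}$
$A{\left(E{\left(9 \right)},-150 \right)} - 221572 = \sqrt{215 + 9 \left(7 + 9\right)} - 221572 = \sqrt{215 + 9 \cdot 16} - 221572 = \sqrt{215 + 144} - 221572 = \sqrt{359} - 221572 = -221572 + \sqrt{359}$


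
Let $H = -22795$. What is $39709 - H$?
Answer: $62504$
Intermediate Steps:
$39709 - H = 39709 - -22795 = 39709 + 22795 = 62504$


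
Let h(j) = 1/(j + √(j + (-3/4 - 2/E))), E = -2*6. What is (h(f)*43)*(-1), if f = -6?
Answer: 3096/511 + 86*I*√237/511 ≈ 6.0587 + 2.5909*I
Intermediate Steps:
E = -12
h(j) = 1/(j + √(-7/12 + j)) (h(j) = 1/(j + √(j + (-3/4 - 2/(-12)))) = 1/(j + √(j + (-3*¼ - 2*(-1/12)))) = 1/(j + √(j + (-¾ + ⅙))) = 1/(j + √(j - 7/12)) = 1/(j + √(-7/12 + j)))
(h(f)*43)*(-1) = ((6/(6*(-6) + √3*√(-7 + 12*(-6))))*43)*(-1) = ((6/(-36 + √3*√(-7 - 72)))*43)*(-1) = ((6/(-36 + √3*√(-79)))*43)*(-1) = ((6/(-36 + √3*(I*√79)))*43)*(-1) = ((6/(-36 + I*√237))*43)*(-1) = (258/(-36 + I*√237))*(-1) = -258/(-36 + I*√237)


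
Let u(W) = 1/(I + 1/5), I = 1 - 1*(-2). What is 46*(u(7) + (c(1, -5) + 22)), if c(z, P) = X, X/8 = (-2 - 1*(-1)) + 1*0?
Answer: 5267/8 ≈ 658.38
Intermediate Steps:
I = 3 (I = 1 + 2 = 3)
X = -8 (X = 8*((-2 - 1*(-1)) + 1*0) = 8*((-2 + 1) + 0) = 8*(-1 + 0) = 8*(-1) = -8)
c(z, P) = -8
u(W) = 5/16 (u(W) = 1/(3 + 1/5) = 1/(3 + ⅕) = 1/(16/5) = 5/16)
46*(u(7) + (c(1, -5) + 22)) = 46*(5/16 + (-8 + 22)) = 46*(5/16 + 14) = 46*(229/16) = 5267/8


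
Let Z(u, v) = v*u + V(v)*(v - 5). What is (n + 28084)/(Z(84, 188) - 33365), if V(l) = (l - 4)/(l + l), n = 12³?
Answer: -700582/410861 ≈ -1.7052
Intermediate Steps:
n = 1728
V(l) = (-4 + l)/(2*l) (V(l) = (-4 + l)/((2*l)) = (-4 + l)*(1/(2*l)) = (-4 + l)/(2*l))
Z(u, v) = u*v + (-5 + v)*(-4 + v)/(2*v) (Z(u, v) = v*u + ((-4 + v)/(2*v))*(v - 5) = u*v + ((-4 + v)/(2*v))*(-5 + v) = u*v + (-5 + v)*(-4 + v)/(2*v))
(n + 28084)/(Z(84, 188) - 33365) = (1728 + 28084)/((-9/2 + (½)*188 + 10/188 + 84*188) - 33365) = 29812/((-9/2 + 94 + 10*(1/188) + 15792) - 33365) = 29812/((-9/2 + 94 + 5/94 + 15792) - 33365) = 29812/(746433/47 - 33365) = 29812/(-821722/47) = 29812*(-47/821722) = -700582/410861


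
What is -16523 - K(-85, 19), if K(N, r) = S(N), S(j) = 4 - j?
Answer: -16612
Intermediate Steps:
K(N, r) = 4 - N
-16523 - K(-85, 19) = -16523 - (4 - 1*(-85)) = -16523 - (4 + 85) = -16523 - 1*89 = -16523 - 89 = -16612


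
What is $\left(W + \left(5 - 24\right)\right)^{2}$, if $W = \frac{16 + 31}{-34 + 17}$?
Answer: $\frac{136900}{289} \approx 473.7$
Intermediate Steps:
$W = - \frac{47}{17}$ ($W = \frac{47}{-17} = 47 \left(- \frac{1}{17}\right) = - \frac{47}{17} \approx -2.7647$)
$\left(W + \left(5 - 24\right)\right)^{2} = \left(- \frac{47}{17} + \left(5 - 24\right)\right)^{2} = \left(- \frac{47}{17} - 19\right)^{2} = \left(- \frac{370}{17}\right)^{2} = \frac{136900}{289}$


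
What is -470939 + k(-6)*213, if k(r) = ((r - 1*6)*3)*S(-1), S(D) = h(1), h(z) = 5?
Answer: -509279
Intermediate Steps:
S(D) = 5
k(r) = -90 + 15*r (k(r) = ((r - 1*6)*3)*5 = ((r - 6)*3)*5 = ((-6 + r)*3)*5 = (-18 + 3*r)*5 = -90 + 15*r)
-470939 + k(-6)*213 = -470939 + (-90 + 15*(-6))*213 = -470939 + (-90 - 90)*213 = -470939 - 180*213 = -470939 - 38340 = -509279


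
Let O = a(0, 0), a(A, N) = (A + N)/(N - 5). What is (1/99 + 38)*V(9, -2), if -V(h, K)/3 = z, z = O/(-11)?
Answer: 0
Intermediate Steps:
a(A, N) = (A + N)/(-5 + N)
O = 0 (O = (0 + 0)/(-5 + 0) = 0/(-5) = -⅕*0 = 0)
z = 0 (z = 0/(-11) = 0*(-1/11) = 0)
V(h, K) = 0 (V(h, K) = -3*0 = 0)
(1/99 + 38)*V(9, -2) = (1/99 + 38)*0 = (3763/99)*0 = 0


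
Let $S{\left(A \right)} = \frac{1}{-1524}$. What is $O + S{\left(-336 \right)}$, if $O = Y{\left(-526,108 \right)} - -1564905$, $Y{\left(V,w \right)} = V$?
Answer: $\frac{2384113595}{1524} \approx 1.5644 \cdot 10^{6}$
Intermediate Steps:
$O = 1564379$ ($O = -526 - -1564905 = -526 + 1564905 = 1564379$)
$S{\left(A \right)} = - \frac{1}{1524}$
$O + S{\left(-336 \right)} = 1564379 - \frac{1}{1524} = \frac{2384113595}{1524}$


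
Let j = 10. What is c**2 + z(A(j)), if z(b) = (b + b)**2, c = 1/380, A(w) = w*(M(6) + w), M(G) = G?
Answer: 14786560001/144400 ≈ 1.0240e+5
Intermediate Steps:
A(w) = w*(6 + w)
c = 1/380 ≈ 0.0026316
z(b) = 4*b**2 (z(b) = (2*b)**2 = 4*b**2)
c**2 + z(A(j)) = (1/380)**2 + 4*(10*(6 + 10))**2 = 1/144400 + 4*(10*16)**2 = 1/144400 + 4*160**2 = 1/144400 + 4*25600 = 1/144400 + 102400 = 14786560001/144400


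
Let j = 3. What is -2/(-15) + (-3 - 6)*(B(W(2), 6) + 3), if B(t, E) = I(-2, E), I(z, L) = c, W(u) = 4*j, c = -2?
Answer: -133/15 ≈ -8.8667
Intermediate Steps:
W(u) = 12 (W(u) = 4*3 = 12)
I(z, L) = -2
B(t, E) = -2
-2/(-15) + (-3 - 6)*(B(W(2), 6) + 3) = -2/(-15) + (-3 - 6)*(-2 + 3) = -1/15*(-2) - 9*1 = 2/15 - 9 = -133/15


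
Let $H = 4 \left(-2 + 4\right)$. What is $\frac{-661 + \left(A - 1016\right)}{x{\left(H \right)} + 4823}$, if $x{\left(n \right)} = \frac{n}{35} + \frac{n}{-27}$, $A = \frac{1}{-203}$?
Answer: $- \frac{45958320}{132172459} \approx -0.34771$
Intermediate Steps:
$A = - \frac{1}{203} \approx -0.0049261$
$H = 8$ ($H = 4 \cdot 2 = 8$)
$x{\left(n \right)} = - \frac{8 n}{945}$ ($x{\left(n \right)} = n \frac{1}{35} + n \left(- \frac{1}{27}\right) = \frac{n}{35} - \frac{n}{27} = - \frac{8 n}{945}$)
$\frac{-661 + \left(A - 1016\right)}{x{\left(H \right)} + 4823} = \frac{-661 - \frac{206249}{203}}{\left(- \frac{8}{945}\right) 8 + 4823} = \frac{-661 - \frac{206249}{203}}{- \frac{64}{945} + 4823} = - \frac{340432}{203 \cdot \frac{4557671}{945}} = \left(- \frac{340432}{203}\right) \frac{945}{4557671} = - \frac{45958320}{132172459}$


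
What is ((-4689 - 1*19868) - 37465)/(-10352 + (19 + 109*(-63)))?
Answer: 31011/8600 ≈ 3.6059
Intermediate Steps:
((-4689 - 1*19868) - 37465)/(-10352 + (19 + 109*(-63))) = ((-4689 - 19868) - 37465)/(-10352 + (19 - 6867)) = (-24557 - 37465)/(-10352 - 6848) = -62022/(-17200) = -62022*(-1/17200) = 31011/8600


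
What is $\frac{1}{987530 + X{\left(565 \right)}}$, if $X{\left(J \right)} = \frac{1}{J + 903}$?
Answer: $\frac{1468}{1449694041} \approx 1.0126 \cdot 10^{-6}$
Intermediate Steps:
$X{\left(J \right)} = \frac{1}{903 + J}$
$\frac{1}{987530 + X{\left(565 \right)}} = \frac{1}{987530 + \frac{1}{903 + 565}} = \frac{1}{987530 + \frac{1}{1468}} = \frac{1}{\frac{1449694041}{1468}} = \frac{1468}{1449694041}$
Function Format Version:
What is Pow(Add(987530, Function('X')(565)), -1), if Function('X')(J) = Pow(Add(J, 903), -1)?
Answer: Rational(1468, 1449694041) ≈ 1.0126e-6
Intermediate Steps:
Function('X')(J) = Pow(Add(903, J), -1)
Pow(Add(987530, Function('X')(565)), -1) = Pow(Add(987530, Pow(Add(903, 565), -1)), -1) = Pow(Add(987530, Pow(1468, -1)), -1) = Pow(Add(987530, Rational(1, 1468)), -1) = Pow(Rational(1449694041, 1468), -1) = Rational(1468, 1449694041)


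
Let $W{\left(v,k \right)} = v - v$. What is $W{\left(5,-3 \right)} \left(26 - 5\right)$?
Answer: $0$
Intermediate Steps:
$W{\left(v,k \right)} = 0$
$W{\left(5,-3 \right)} \left(26 - 5\right) = 0 \left(26 - 5\right) = 0 \cdot 21 = 0$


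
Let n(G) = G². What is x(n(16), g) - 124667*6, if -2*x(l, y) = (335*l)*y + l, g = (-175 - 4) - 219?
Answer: 16318110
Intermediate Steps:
g = -398 (g = -179 - 219 = -398)
x(l, y) = -l/2 - 335*l*y/2 (x(l, y) = -((335*l)*y + l)/2 = -(335*l*y + l)/2 = -(l + 335*l*y)/2 = -l/2 - 335*l*y/2)
x(n(16), g) - 124667*6 = -½*16²*(1 + 335*(-398)) - 124667*6 = -½*256*(1 - 133330) - 748002 = -½*256*(-133329) - 748002 = 17066112 - 748002 = 16318110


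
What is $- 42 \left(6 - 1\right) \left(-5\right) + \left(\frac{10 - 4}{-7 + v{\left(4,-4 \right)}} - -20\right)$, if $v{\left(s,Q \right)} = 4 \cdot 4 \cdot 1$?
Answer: $\frac{3212}{3} \approx 1070.7$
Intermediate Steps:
$v{\left(s,Q \right)} = 16$ ($v{\left(s,Q \right)} = 16 \cdot 1 = 16$)
$- 42 \left(6 - 1\right) \left(-5\right) + \left(\frac{10 - 4}{-7 + v{\left(4,-4 \right)}} - -20\right) = - 42 \left(6 - 1\right) \left(-5\right) + \left(\frac{10 - 4}{-7 + 16} - -20\right) = - 42 \cdot 5 \left(-5\right) + \left(\frac{6}{9} + 20\right) = \left(-42\right) \left(-25\right) + \left(6 \cdot \frac{1}{9} + 20\right) = 1050 + \left(\frac{2}{3} + 20\right) = 1050 + \frac{62}{3} = \frac{3212}{3}$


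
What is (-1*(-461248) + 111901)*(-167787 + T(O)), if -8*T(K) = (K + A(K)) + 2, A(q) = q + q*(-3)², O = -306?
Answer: -191851884217/2 ≈ -9.5926e+10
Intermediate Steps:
A(q) = 10*q (A(q) = q + q*9 = q + 9*q = 10*q)
T(K) = -¼ - 11*K/8 (T(K) = -((K + 10*K) + 2)/8 = -(11*K + 2)/8 = -(2 + 11*K)/8 = -¼ - 11*K/8)
(-1*(-461248) + 111901)*(-167787 + T(O)) = (-1*(-461248) + 111901)*(-167787 + (-¼ - 11/8*(-306))) = (461248 + 111901)*(-167787 + (-¼ + 1683/4)) = 573149*(-167787 + 841/2) = 573149*(-334733/2) = -191851884217/2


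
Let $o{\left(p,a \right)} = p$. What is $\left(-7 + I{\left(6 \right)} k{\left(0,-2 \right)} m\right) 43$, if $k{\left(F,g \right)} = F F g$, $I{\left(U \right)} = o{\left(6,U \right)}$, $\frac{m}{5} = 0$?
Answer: $-301$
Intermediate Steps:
$m = 0$ ($m = 5 \cdot 0 = 0$)
$I{\left(U \right)} = 6$
$k{\left(F,g \right)} = g F^{2}$ ($k{\left(F,g \right)} = F^{2} g = g F^{2}$)
$\left(-7 + I{\left(6 \right)} k{\left(0,-2 \right)} m\right) 43 = \left(-7 + 6 \left(- 2 \cdot 0^{2}\right) 0\right) 43 = \left(-7 + 6 \left(\left(-2\right) 0\right) 0\right) 43 = \left(-7 + 6 \cdot 0 \cdot 0\right) 43 = \left(-7 + 0 \cdot 0\right) 43 = \left(-7 + 0\right) 43 = \left(-7\right) 43 = -301$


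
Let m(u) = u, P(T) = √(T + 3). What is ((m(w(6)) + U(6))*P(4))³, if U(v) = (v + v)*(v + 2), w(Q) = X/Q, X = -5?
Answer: 1303185877*√7/216 ≈ 1.5963e+7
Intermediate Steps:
P(T) = √(3 + T)
w(Q) = -5/Q
U(v) = 2*v*(2 + v) (U(v) = (2*v)*(2 + v) = 2*v*(2 + v))
((m(w(6)) + U(6))*P(4))³ = ((-5/6 + 2*6*(2 + 6))*√(3 + 4))³ = ((-5*⅙ + 2*6*8)*√7)³ = ((-⅚ + 96)*√7)³ = (571*√7/6)³ = 1303185877*√7/216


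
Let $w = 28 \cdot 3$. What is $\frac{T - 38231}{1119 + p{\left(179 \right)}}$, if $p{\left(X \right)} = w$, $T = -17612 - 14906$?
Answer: $- \frac{23583}{401} \approx -58.81$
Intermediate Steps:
$T = -32518$
$w = 84$
$p{\left(X \right)} = 84$
$\frac{T - 38231}{1119 + p{\left(179 \right)}} = \frac{-32518 - 38231}{1119 + 84} = - \frac{70749}{1203} = \left(-70749\right) \frac{1}{1203} = - \frac{23583}{401}$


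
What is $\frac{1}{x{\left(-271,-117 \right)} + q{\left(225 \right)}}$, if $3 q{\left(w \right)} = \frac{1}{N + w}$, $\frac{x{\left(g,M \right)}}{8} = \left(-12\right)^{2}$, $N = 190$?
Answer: $\frac{1245}{1434241} \approx 0.00086806$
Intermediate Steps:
$x{\left(g,M \right)} = 1152$ ($x{\left(g,M \right)} = 8 \left(-12\right)^{2} = 8 \cdot 144 = 1152$)
$q{\left(w \right)} = \frac{1}{3 \left(190 + w\right)}$
$\frac{1}{x{\left(-271,-117 \right)} + q{\left(225 \right)}} = \frac{1}{1152 + \frac{1}{3 \left(190 + 225\right)}} = \frac{1}{1152 + \frac{1}{3 \cdot 415}} = \frac{1}{1152 + \frac{1}{3} \cdot \frac{1}{415}} = \frac{1}{1152 + \frac{1}{1245}} = \frac{1}{\frac{1434241}{1245}} = \frac{1245}{1434241}$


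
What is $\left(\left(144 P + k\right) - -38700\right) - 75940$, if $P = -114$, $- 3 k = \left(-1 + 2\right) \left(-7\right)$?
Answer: $- \frac{160961}{3} \approx -53654.0$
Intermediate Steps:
$k = \frac{7}{3}$ ($k = - \frac{\left(-1 + 2\right) \left(-7\right)}{3} = - \frac{1 \left(-7\right)}{3} = \left(- \frac{1}{3}\right) \left(-7\right) = \frac{7}{3} \approx 2.3333$)
$\left(\left(144 P + k\right) - -38700\right) - 75940 = \left(\left(144 \left(-114\right) + \frac{7}{3}\right) - -38700\right) - 75940 = \left(\left(-16416 + \frac{7}{3}\right) + 38700\right) - 75940 = \left(- \frac{49241}{3} + 38700\right) - 75940 = \frac{66859}{3} - 75940 = - \frac{160961}{3}$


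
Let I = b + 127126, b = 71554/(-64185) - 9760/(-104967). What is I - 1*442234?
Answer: -707662061810926/2245768965 ≈ -3.1511e+5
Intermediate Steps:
b = -2294787706/2245768965 (b = 71554*(-1/64185) - 9760*(-1/104967) = -71554/64185 + 9760/104967 = -2294787706/2245768965 ≈ -1.0218)
I = 285493330656884/2245768965 (I = -2294787706/2245768965 + 127126 = 285493330656884/2245768965 ≈ 1.2713e+5)
I - 1*442234 = 285493330656884/2245768965 - 1*442234 = 285493330656884/2245768965 - 442234 = -707662061810926/2245768965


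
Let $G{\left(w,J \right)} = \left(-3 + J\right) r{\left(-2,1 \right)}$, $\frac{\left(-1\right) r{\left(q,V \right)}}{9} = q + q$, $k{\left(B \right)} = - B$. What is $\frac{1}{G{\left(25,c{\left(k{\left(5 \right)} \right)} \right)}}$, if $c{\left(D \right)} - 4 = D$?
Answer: $- \frac{1}{144} \approx -0.0069444$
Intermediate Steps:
$c{\left(D \right)} = 4 + D$
$r{\left(q,V \right)} = - 18 q$ ($r{\left(q,V \right)} = - 9 \left(q + q\right) = - 9 \cdot 2 q = - 18 q$)
$G{\left(w,J \right)} = -108 + 36 J$ ($G{\left(w,J \right)} = \left(-3 + J\right) \left(\left(-18\right) \left(-2\right)\right) = \left(-3 + J\right) 36 = -108 + 36 J$)
$\frac{1}{G{\left(25,c{\left(k{\left(5 \right)} \right)} \right)}} = \frac{1}{-108 + 36 \left(4 - 5\right)} = \frac{1}{-108 + 36 \left(-1\right)} = \frac{1}{-108 - 36} = \frac{1}{-144} = - \frac{1}{144}$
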